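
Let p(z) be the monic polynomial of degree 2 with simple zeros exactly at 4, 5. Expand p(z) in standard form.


The polynomial is p(z) = ∏_{α ∈ S} (z − α), where S = {4, 5}.
Expanding the product yields: p(z) = z^2 -9·z + 20.
The resulting polynomial has degree 2 and real coefficients as required.

p(z) = z^2 -9·z + 20.


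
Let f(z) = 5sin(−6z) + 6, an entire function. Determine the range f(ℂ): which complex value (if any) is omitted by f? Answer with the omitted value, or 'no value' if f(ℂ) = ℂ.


Little Picard bounds the complement of f(ℂ) to at most one point.
sin is entire and surjective onto ℂ: for every w ∈ ℂ, sin(ζ) = w has a solution ζ ∈ ℂ (e.g., via the complex inverse arcsin). With ζ = −6z this gives z = ζ/(-6). Then 5·sin(−6z) takes every value in 5·ℂ = ℂ, and adding 6 is a bijection of ℂ. So f is surjective and omits no value. (Note: only on the real line is sin bounded by [−1, 1].)

Omitted value: no value.


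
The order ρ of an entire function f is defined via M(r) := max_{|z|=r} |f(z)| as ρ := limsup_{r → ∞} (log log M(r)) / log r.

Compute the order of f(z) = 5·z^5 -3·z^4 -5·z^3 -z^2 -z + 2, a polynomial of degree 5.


|f(z)| ≤ Σ|c_k|·r^k = O(r^5) as r → ∞. Polynomial growth is O(e^{r^ε}) for every ε > 0 (since r^5/e^{r^ε} → 0), so ρ ≤ ε for all ε > 0, i.e. ρ = 0. Every nonconstant polynomial has order 0.
Therefore ρ = 0.

Order ρ = 0.


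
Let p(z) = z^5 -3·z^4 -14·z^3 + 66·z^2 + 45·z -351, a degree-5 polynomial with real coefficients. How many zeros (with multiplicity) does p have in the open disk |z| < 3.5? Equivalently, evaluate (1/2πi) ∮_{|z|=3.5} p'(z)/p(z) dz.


The zeros of p are: (3 + 2i), (3 - 2i), -3, -3, 3.
Their magnitudes are: 3.606, 3.606, 3, 3, 3.
Zeros with |z| < R = 3.5: -3, -3, 3.
Count = 3.
By the argument principle, (1/2πi) ∮_{|z|=R} p'(z)/p(z) dz equals exactly this count.

Number of zeros inside |z| < 3.5: 3.


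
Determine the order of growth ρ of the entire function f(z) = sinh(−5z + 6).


sinh(w) is a linear combination of e^{iw} and e^{−iw} (or e^w, e^{−w} in the hyperbolic case), so |sinh(w)| ≤ e^{|w|}. With w = −5z + 6, |w| ≤ 5|z| + 6 = 5r + 6 on |z| = r, giving M(r) ≤ e^{5r + 6}, so ρ ≤ 1. On a suitable ray (z = it for sin/cos; z = t for sinh/cosh, t real → ∞), |sinh(−5z + 6)| grows like e^{5|t|}/2, so ρ ≥ 1. Hence ρ = 1.
Therefore ρ = 1.

Order ρ = 1.


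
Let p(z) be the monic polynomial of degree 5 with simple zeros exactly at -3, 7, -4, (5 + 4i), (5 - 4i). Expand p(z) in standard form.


The polynomial is p(z) = ∏_{α ∈ S} (z − α), where S = {-3, 7, -4, (5 + 4i), (5 - 4i)}.
Expanding the product yields: p(z) = z^5 -10·z^4 + 4·z^3 + 286·z^2 -677·z -3444.
Note conjugate pairs combine to real quadratics: (z − (5+4i))(z − (5−4i)) = z² − 10z + 41.
The resulting polynomial has degree 5 and real coefficients as required.

p(z) = z^5 -10·z^4 + 4·z^3 + 286·z^2 -677·z -3444.


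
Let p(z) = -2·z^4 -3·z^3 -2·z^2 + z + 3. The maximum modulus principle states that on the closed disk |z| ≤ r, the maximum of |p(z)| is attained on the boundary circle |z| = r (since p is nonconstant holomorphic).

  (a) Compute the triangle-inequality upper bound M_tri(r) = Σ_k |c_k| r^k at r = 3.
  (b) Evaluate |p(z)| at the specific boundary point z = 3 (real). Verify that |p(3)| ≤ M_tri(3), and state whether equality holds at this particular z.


Coefficients: c_0 = 3, c_1 = 1, c_2 = -2, c_3 = -3, c_4 = -2. Radius r = 3.
Part (a). Triangle bound: M_tri(r) = Σ_k |c_k| r^k
  = |3|·3^0 + |1|·3^1 + |-2|·3^2 + |-3|·3^3 + |-2|·3^4
  = 3 + 3 + 18 + 81 + 162 = 267.
This bounds M(r) := max_{|z|=r} |p(z)| from above; equality holds iff all terms c_k z^k can be made to align in phase at a single z on |z|=r.
Part (b). At z = 3 (real, on the circle |z| = r):
  p(3) = (3)·3^0 + (1)·3^1 + (-2)·3^2 + (-3)·3^3 + (-2)·3^4 = -255.
  |p(3)| = 255.
Check: |p(3)| = 255 ≤ 267 = M_tri(3). ✓ Equality does not hold at z = 3 (the coefficients have mixed signs, so the terms do not all align in phase there).

M_tri(3) = 267; |p(3)| = 255; equality at z=3: no.


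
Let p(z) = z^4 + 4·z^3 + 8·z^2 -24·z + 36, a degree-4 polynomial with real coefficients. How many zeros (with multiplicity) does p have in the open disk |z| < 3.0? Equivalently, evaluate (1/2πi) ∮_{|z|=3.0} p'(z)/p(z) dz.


The zeros of p are: (-3 + 3i), (-3 - 3i), (1 + 1i), (1 - 1i).
Their magnitudes are: 4.243, 4.243, 1.414, 1.414.
Zeros with |z| < R = 3.0: (1 + 1i), (1 - 1i).
Count = 2.
By the argument principle, (1/2πi) ∮_{|z|=R} p'(z)/p(z) dz equals exactly this count.

Number of zeros inside |z| < 3.0: 2.


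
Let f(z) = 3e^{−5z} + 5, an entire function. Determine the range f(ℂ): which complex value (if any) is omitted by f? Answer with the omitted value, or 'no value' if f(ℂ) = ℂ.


Little Picard bounds the complement of f(ℂ) to at most one point.
e^{−5z} is never zero on ℂ, so 3·e^{−5z} takes every value in ℂ ∖ {0}. Adding 5 shifts the range to ℂ ∖ {5}. Thus f omits exactly the value 5.

Omitted value: 5.


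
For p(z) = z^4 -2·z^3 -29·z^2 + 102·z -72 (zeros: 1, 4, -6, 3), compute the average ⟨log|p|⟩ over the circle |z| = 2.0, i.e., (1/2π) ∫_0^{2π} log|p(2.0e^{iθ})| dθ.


Zeros: -6, 1, 3, 4; r = 2.0.
Inside |z| < r: 1. Outside (|z| ≥ r): -6, 3, 4.
p(0) = -72, so log|p(0)| = log(72) = 4.2767.
Apply Jensen: I(r) = log|p(0)| + Σ_k log(r/|z_k|), summed over zeros inside |z| < r.
  log(r/|z_k|) for z_k = 1: log(2.0/1) = 0.6931
  Outside zeros (-6, 3, 4) contribute nothing to the Jensen sum.
Sum over inside zeros: 0.6931.
I(r) = log|p(0)| + (inside sum) = 4.2767 + 0.6931 = 4.9698.
Note: since some zeros are outside |z| ≤ r, the simplified n·log(r) form does NOT apply — only the inside zeros contribute.

I(r) ≈ 4.9698.


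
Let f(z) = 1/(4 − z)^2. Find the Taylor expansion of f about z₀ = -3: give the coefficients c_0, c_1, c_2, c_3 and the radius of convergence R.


Let w = z − z₀, so z = z₀ + w.
Then 4 − z = 4 − (z₀ + w) = (4 − z₀) − w = 7 − w.
f(z) = 1/(7 − w)^2 = (1/(7)^2) · (1 − w/(7))^{−2}.
By the binomial series (1−u)^{−2} = Σ_{n≥0} C(n+1, 1) u^n for |u|<1, with u = w/(7):
  c_n = C(n+1, 1) / (7)^(n+2).
  c_0 = 1/(7)^2 = 1/49.
  c_1 = 2/(7)^3 = 2/343.
  c_2 = 3/(7)^4 = 3/2401.
  c_3 = 4/(7)^5 = 4/16807.
The series is valid for |w/d| < 1, i.e. |z − z₀| < |d|.
Radius of convergence: R = |4 − z₀| = |7| = 7 (distance from z₀ to the singularity z = 4).

c_0 = 1/49, c_1 = 2/343, c_2 = 3/2401, c_3 = 4/16807; R = 7.


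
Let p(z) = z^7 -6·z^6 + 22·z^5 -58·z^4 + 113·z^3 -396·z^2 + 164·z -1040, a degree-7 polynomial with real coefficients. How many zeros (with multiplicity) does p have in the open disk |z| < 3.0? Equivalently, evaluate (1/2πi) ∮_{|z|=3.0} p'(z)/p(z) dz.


The zeros of p are: (2 + 3i), (2 - 3i), 4, (0 + 2i), (0 - 2i), (-1 + 2i), (-1 - 2i).
Their magnitudes are: 3.606, 3.606, 4, 2, 2, 2.236, 2.236.
Zeros with |z| < R = 3.0: (0 + 2i), (0 - 2i), (-1 + 2i), (-1 - 2i).
Count = 4.
By the argument principle, (1/2πi) ∮_{|z|=R} p'(z)/p(z) dz equals exactly this count.

Number of zeros inside |z| < 3.0: 4.


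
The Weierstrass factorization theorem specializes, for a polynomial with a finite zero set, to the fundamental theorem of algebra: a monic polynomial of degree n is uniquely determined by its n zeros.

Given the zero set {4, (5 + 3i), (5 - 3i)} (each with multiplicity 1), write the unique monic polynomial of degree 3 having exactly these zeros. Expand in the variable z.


The polynomial is p(z) = ∏_{α ∈ S} (z − α), where S = {4, (5 + 3i), (5 - 3i)}.
Expanding the product yields: p(z) = z^3 -14·z^2 + 74·z -136.
Note conjugate pairs combine to real quadratics: (z − (5+3i))(z − (5−3i)) = z² − 10z + 34.
The resulting polynomial has degree 3 and real coefficients as required.

p(z) = z^3 -14·z^2 + 74·z -136.


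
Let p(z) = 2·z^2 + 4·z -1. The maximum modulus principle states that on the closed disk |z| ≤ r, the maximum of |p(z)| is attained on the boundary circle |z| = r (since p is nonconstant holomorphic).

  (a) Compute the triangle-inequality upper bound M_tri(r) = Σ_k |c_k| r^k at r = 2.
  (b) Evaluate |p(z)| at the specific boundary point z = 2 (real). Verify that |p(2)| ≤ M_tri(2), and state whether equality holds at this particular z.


Coefficients: c_0 = -1, c_1 = 4, c_2 = 2. Radius r = 2.
Part (a). Triangle bound: M_tri(r) = Σ_k |c_k| r^k
  = |-1|·2^0 + |4|·2^1 + |2|·2^2
  = 1 + 8 + 8 = 17.
This bounds M(r) := max_{|z|=r} |p(z)| from above; equality holds iff all terms c_k z^k can be made to align in phase at a single z on |z|=r.
Part (b). At z = 2 (real, on the circle |z| = r):
  p(2) = (-1)·2^0 + (4)·2^1 + (2)·2^2 = 15.
  |p(2)| = 15.
Check: |p(2)| = 15 ≤ 17 = M_tri(2). ✓ Equality does not hold at z = 2 (the coefficients have mixed signs, so the terms do not all align in phase there).

M_tri(2) = 17; |p(2)| = 15; equality at z=2: no.


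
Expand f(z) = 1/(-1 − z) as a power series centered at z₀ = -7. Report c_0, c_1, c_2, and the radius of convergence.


Let w = z − z₀, so z = z₀ + w.
Then -1 − z = -1 − (z₀ + w) = (-1 − z₀) − w = 6 − w.
f(z) = 1/(6 − w) = (1/(6)) · 1/(1 − w/(6)) = Σ_{n≥0} w^n / (6)^(n+1).
So c_n = 1/(6)^(n+1):
  c_0 = 1/(6)^1 = 1/6.
  c_1 = 1/(6)^2 = 1/36.
  c_2 = 1/(6)^3 = 1/216.
The series is valid for |w/d| < 1, i.e. |z − z₀| < |d|.
Radius of convergence: R = |-1 − z₀| = |6| = 6 (distance from z₀ to the singularity z = -1).

c_0 = 1/6, c_1 = 1/36, c_2 = 1/216; R = 6.


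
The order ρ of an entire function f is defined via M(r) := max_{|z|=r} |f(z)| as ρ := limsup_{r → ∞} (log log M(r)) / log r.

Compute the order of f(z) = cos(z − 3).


cos(w) is a linear combination of e^{iw} and e^{−iw} (or e^w, e^{−w} in the hyperbolic case), so |cos(w)| ≤ e^{|w|}. With w = z − 3, |w| ≤ 1|z| + 3 = 1r + 3 on |z| = r, giving M(r) ≤ e^{1r + 3}, so ρ ≤ 1. On a suitable ray (z = it for sin/cos; z = t for sinh/cosh, t real → ∞), |cos(z − 3)| grows like e^{1|t|}/2, so ρ ≥ 1. Hence ρ = 1.
Therefore ρ = 1.

Order ρ = 1.


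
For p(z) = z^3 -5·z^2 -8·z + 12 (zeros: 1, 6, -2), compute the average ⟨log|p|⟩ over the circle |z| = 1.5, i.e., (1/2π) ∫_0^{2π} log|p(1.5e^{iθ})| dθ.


Zeros: -2, 1, 6; r = 1.5.
Inside |z| < r: 1. Outside (|z| ≥ r): -2, 6.
p(0) = 12, so log|p(0)| = log(12) = 2.4849.
Apply Jensen: I(r) = log|p(0)| + Σ_k log(r/|z_k|), summed over zeros inside |z| < r.
  log(r/|z_k|) for z_k = 1: log(1.5/1) = 0.4055
  Outside zeros (-2, 6) contribute nothing to the Jensen sum.
Sum over inside zeros: 0.4055.
I(r) = log|p(0)| + (inside sum) = 2.4849 + 0.4055 = 2.8904.
Note: since some zeros are outside |z| ≤ r, the simplified n·log(r) form does NOT apply — only the inside zeros contribute.

I(r) ≈ 2.8904.


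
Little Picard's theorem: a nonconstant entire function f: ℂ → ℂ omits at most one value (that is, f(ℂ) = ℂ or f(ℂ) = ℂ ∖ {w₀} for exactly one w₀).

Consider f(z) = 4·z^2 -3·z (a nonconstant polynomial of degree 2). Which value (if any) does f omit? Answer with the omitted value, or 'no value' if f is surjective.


Little Picard bounds the complement of f(ℂ) to at most one point.
For every w ∈ ℂ, the equation p(z) − w = 0 is a nonconstant polynomial in z and hence has at least one root by the fundamental theorem of algebra. So p is surjective onto ℂ, omitting no value.

Omitted value: no value.


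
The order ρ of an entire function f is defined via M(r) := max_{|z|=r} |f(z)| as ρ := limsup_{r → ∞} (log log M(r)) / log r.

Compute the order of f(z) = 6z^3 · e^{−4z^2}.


M(r) = max_{|z|=r} |6|·|z|^3·|e^{−4z^2}| = 6·r^3 · e^{4r^2} (the factors attain their maxima compatibly on |z|=r). Then log M(r) = log 6 + 3·log r + 4r^2, dominated by the last term, so log log M(r) ~ 2·log r. The polynomial factor 6z^3 contributes only a log r term and does not affect the order. ρ = 2.
Therefore ρ = 2.

Order ρ = 2.


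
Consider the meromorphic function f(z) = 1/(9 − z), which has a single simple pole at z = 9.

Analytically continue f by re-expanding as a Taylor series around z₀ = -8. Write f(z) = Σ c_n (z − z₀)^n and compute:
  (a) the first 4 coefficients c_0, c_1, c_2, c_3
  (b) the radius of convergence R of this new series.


Let w = z − z₀, so z = z₀ + w.
Then 9 − z = 9 − (z₀ + w) = (9 − z₀) − w = 17 − w.
f(z) = 1/(17 − w) = (1/(17)) · 1/(1 − w/(17)) = Σ_{n≥0} w^n / (17)^(n+1).
So c_n = 1/(17)^(n+1):
  c_0 = 1/(17)^1 = 1/17.
  c_1 = 1/(17)^2 = 1/289.
  c_2 = 1/(17)^3 = 1/4913.
  c_3 = 1/(17)^4 = 1/83521.
The series is valid for |w/d| < 1, i.e. |z − z₀| < |d|.
Radius of convergence: R = |9 − z₀| = |17| = 17 (distance from z₀ to the singularity z = 9).

c_0 = 1/17, c_1 = 1/289, c_2 = 1/4913, c_3 = 1/83521; R = 17.


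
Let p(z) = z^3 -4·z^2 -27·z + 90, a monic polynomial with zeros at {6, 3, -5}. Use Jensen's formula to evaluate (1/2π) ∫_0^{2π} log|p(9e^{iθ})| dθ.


Zeros: -5, 3, 6; r = 9.
Inside |z| < r: -5, 3, 6. Outside (|z| ≥ r): ∅.
p(0) = 90, so log|p(0)| = log(90) = 4.4998.
Apply Jensen: I(r) = log|p(0)| + Σ_k log(r/|z_k|), summed over zeros inside |z| < r.
  log(r/|z_k|) for z_k = 6: log(9/6) = 0.4055
  log(r/|z_k|) for z_k = 3: log(9/3) = 1.0986
  log(r/|z_k|) for z_k = -5: log(9/5) = 0.5878
Sum over inside zeros: 2.0919.
I(r) = log|p(0)| + (inside sum) = 4.4998 + 2.0919 = 6.5917.
Closed form (all zeros inside, monic): I(r) = n·log(r) = 3·log(9) = 6.5917. ✓

I(r) ≈ 6.5917.


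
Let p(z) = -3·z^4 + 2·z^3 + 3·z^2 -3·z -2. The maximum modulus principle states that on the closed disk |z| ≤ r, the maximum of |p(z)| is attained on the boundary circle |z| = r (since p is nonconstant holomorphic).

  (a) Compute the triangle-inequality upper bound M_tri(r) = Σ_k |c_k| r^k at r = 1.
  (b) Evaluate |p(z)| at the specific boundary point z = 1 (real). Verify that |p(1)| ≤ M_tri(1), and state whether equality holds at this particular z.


Coefficients: c_0 = -2, c_1 = -3, c_2 = 3, c_3 = 2, c_4 = -3. Radius r = 1.
Part (a). Triangle bound: M_tri(r) = Σ_k |c_k| r^k
  = |-2|·1^0 + |-3|·1^1 + |3|·1^2 + |2|·1^3 + |-3|·1^4
  = 2 + 3 + 3 + 2 + 3 = 13.
This bounds M(r) := max_{|z|=r} |p(z)| from above; equality holds iff all terms c_k z^k can be made to align in phase at a single z on |z|=r.
Part (b). At z = 1 (real, on the circle |z| = r):
  p(1) = (-2)·1^0 + (-3)·1^1 + (3)·1^2 + (2)·1^3 + (-3)·1^4 = -3.
  |p(1)| = 3.
Check: |p(1)| = 3 ≤ 13 = M_tri(1). ✓ Equality does not hold at z = 1 (the coefficients have mixed signs, so the terms do not all align in phase there).

M_tri(1) = 13; |p(1)| = 3; equality at z=1: no.


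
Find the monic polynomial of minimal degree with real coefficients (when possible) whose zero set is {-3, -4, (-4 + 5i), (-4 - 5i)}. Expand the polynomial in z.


The polynomial is p(z) = ∏_{α ∈ S} (z − α), where S = {-3, -4, (-4 + 5i), (-4 - 5i)}.
Expanding the product yields: p(z) = z^4 + 15·z^3 + 109·z^2 + 383·z + 492.
Note conjugate pairs combine to real quadratics: (z − (-4+5i))(z − (-4−5i)) = z² + 8z + 41.
The resulting polynomial has degree 4 and real coefficients as required.

p(z) = z^4 + 15·z^3 + 109·z^2 + 383·z + 492.


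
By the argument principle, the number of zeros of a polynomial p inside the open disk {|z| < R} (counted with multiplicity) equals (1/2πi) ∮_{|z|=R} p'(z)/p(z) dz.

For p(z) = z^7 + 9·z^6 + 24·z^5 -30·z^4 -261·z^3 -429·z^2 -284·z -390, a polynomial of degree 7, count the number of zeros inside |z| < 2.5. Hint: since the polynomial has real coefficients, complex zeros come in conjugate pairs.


The zeros of p are: (0 + 1i), (0 - 1i), (-3 + 2i), (-3 - 2i), 3, (-3 + 1i), (-3 - 1i).
Their magnitudes are: 1, 1, 3.606, 3.606, 3, 3.162, 3.162.
Zeros with |z| < R = 2.5: (0 + 1i), (0 - 1i).
Count = 2.
By the argument principle, (1/2πi) ∮_{|z|=R} p'(z)/p(z) dz equals exactly this count.

Number of zeros inside |z| < 2.5: 2.


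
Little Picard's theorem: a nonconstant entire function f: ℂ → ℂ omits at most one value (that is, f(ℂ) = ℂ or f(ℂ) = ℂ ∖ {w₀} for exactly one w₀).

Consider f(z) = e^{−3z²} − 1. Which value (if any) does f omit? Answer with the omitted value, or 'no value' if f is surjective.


Little Picard bounds the complement of f(ℂ) to at most one point.
The exponent g(z) = −3z² is a nonconstant polynomial, hence surjective onto ℂ. So e^{g(z)} takes every value in {e^w : w ∈ ℂ} = ℂ ∖ {0}. Adding -1 shifts the range to ℂ ∖ {-1}. f omits exactly -1.

Omitted value: -1.


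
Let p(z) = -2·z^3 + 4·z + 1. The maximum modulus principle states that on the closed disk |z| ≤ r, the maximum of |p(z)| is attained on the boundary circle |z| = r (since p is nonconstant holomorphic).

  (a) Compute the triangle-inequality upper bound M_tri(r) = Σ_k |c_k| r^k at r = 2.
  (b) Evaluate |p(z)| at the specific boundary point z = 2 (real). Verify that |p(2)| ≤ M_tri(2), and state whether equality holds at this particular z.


Coefficients: c_0 = 1, c_1 = 4, c_2 = 0, c_3 = -2. Radius r = 2.
Part (a). Triangle bound: M_tri(r) = Σ_k |c_k| r^k
  = |1|·2^0 + |4|·2^1 + |0|·2^2 + |-2|·2^3
  = 1 + 8 + 0 + 16 = 25.
This bounds M(r) := max_{|z|=r} |p(z)| from above; equality holds iff all terms c_k z^k can be made to align in phase at a single z on |z|=r.
Part (b). At z = 2 (real, on the circle |z| = r):
  p(2) = (1)·2^0 + (4)·2^1 + (0)·2^2 + (-2)·2^3 = -7.
  |p(2)| = 7.
Check: |p(2)| = 7 ≤ 25 = M_tri(2). ✓ Equality does not hold at z = 2 (the coefficients have mixed signs, so the terms do not all align in phase there).

M_tri(2) = 25; |p(2)| = 7; equality at z=2: no.


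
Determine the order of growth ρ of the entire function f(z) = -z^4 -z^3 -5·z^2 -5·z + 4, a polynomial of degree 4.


|f(z)| ≤ Σ|c_k|·r^k = O(r^4) as r → ∞. Polynomial growth is O(e^{r^ε}) for every ε > 0 (since r^4/e^{r^ε} → 0), so ρ ≤ ε for all ε > 0, i.e. ρ = 0. Every nonconstant polynomial has order 0.
Therefore ρ = 0.

Order ρ = 0.


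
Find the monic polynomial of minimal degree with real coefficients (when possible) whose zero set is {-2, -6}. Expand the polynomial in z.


The polynomial is p(z) = ∏_{α ∈ S} (z − α), where S = {-2, -6}.
Expanding the product yields: p(z) = z^2 + 8·z + 12.
The resulting polynomial has degree 2 and real coefficients as required.

p(z) = z^2 + 8·z + 12.


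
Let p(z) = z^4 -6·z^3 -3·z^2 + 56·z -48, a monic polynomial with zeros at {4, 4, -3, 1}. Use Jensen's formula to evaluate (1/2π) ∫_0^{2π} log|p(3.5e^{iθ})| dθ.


Zeros: -3, 1, 4, 4; r = 3.5.
Inside |z| < r: -3, 1. Outside (|z| ≥ r): 4, 4.
p(0) = -48, so log|p(0)| = log(48) = 3.8712.
Apply Jensen: I(r) = log|p(0)| + Σ_k log(r/|z_k|), summed over zeros inside |z| < r.
  log(r/|z_k|) for z_k = -3: log(3.5/3) = 0.1542
  log(r/|z_k|) for z_k = 1: log(3.5/1) = 1.2528
  Outside zeros (4, 4) contribute nothing to the Jensen sum.
Sum over inside zeros: 1.4069.
I(r) = log|p(0)| + (inside sum) = 3.8712 + 1.4069 = 5.2781.
Note: since some zeros are outside |z| ≤ r, the simplified n·log(r) form does NOT apply — only the inside zeros contribute.

I(r) ≈ 5.2781.


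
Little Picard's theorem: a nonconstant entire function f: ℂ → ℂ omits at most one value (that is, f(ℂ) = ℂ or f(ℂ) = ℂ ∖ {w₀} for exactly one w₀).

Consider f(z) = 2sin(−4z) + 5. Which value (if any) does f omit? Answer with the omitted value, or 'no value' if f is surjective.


Little Picard bounds the complement of f(ℂ) to at most one point.
sin is entire and surjective onto ℂ: for every w ∈ ℂ, sin(ζ) = w has a solution ζ ∈ ℂ (e.g., via the complex inverse arcsin). With ζ = −4z this gives z = ζ/(-4). Then 2·sin(−4z) takes every value in 2·ℂ = ℂ, and adding 5 is a bijection of ℂ. So f is surjective and omits no value. (Note: only on the real line is sin bounded by [−1, 1].)

Omitted value: no value.


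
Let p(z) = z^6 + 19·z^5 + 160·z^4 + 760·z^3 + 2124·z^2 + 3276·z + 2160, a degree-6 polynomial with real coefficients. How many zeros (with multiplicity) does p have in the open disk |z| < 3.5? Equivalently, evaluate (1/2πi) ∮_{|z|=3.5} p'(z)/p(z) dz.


The zeros of p are: -4, (-3 + 3i), (-3 - 3i), -3, (-3 + 1i), (-3 - 1i).
Their magnitudes are: 4, 4.243, 4.243, 3, 3.162, 3.162.
Zeros with |z| < R = 3.5: -3, (-3 + 1i), (-3 - 1i).
Count = 3.
By the argument principle, (1/2πi) ∮_{|z|=R} p'(z)/p(z) dz equals exactly this count.

Number of zeros inside |z| < 3.5: 3.


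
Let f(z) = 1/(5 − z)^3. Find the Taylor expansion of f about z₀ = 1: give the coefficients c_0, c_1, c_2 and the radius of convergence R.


Let w = z − z₀, so z = z₀ + w.
Then 5 − z = 5 − (z₀ + w) = (5 − z₀) − w = 4 − w.
f(z) = 1/(4 − w)^3 = (1/(4)^3) · (1 − w/(4))^{−3}.
By the binomial series (1−u)^{−3} = Σ_{n≥0} C(n+2, 2) u^n for |u|<1, with u = w/(4):
  c_n = C(n+2, 2) / (4)^(n+3).
  c_0 = 1/(4)^3 = 1/64.
  c_1 = 3/(4)^4 = 3/256.
  c_2 = 6/(4)^5 = 3/512.
The series is valid for |w/d| < 1, i.e. |z − z₀| < |d|.
Radius of convergence: R = |5 − z₀| = |4| = 4 (distance from z₀ to the singularity z = 5).

c_0 = 1/64, c_1 = 3/256, c_2 = 3/512; R = 4.


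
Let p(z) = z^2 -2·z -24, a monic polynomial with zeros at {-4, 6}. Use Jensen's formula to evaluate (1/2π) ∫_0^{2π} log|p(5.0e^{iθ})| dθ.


Zeros: -4, 6; r = 5.0.
Inside |z| < r: -4. Outside (|z| ≥ r): 6.
p(0) = -24, so log|p(0)| = log(24) = 3.1781.
Apply Jensen: I(r) = log|p(0)| + Σ_k log(r/|z_k|), summed over zeros inside |z| < r.
  log(r/|z_k|) for z_k = -4: log(5.0/4) = 0.2231
  Outside zeros (6) contribute nothing to the Jensen sum.
Sum over inside zeros: 0.2231.
I(r) = log|p(0)| + (inside sum) = 3.1781 + 0.2231 = 3.4012.
Note: since some zeros are outside |z| ≤ r, the simplified n·log(r) form does NOT apply — only the inside zeros contribute.

I(r) ≈ 3.4012.


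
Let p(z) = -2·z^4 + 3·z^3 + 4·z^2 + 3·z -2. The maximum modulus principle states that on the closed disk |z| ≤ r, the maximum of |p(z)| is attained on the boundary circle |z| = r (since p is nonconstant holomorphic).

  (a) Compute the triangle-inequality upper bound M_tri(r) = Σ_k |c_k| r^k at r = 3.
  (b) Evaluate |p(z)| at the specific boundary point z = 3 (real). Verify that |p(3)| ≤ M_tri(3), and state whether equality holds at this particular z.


Coefficients: c_0 = -2, c_1 = 3, c_2 = 4, c_3 = 3, c_4 = -2. Radius r = 3.
Part (a). Triangle bound: M_tri(r) = Σ_k |c_k| r^k
  = |-2|·3^0 + |3|·3^1 + |4|·3^2 + |3|·3^3 + |-2|·3^4
  = 2 + 9 + 36 + 81 + 162 = 290.
This bounds M(r) := max_{|z|=r} |p(z)| from above; equality holds iff all terms c_k z^k can be made to align in phase at a single z on |z|=r.
Part (b). At z = 3 (real, on the circle |z| = r):
  p(3) = (-2)·3^0 + (3)·3^1 + (4)·3^2 + (3)·3^3 + (-2)·3^4 = -38.
  |p(3)| = 38.
Check: |p(3)| = 38 ≤ 290 = M_tri(3). ✓ Equality does not hold at z = 3 (the coefficients have mixed signs, so the terms do not all align in phase there).

M_tri(3) = 290; |p(3)| = 38; equality at z=3: no.


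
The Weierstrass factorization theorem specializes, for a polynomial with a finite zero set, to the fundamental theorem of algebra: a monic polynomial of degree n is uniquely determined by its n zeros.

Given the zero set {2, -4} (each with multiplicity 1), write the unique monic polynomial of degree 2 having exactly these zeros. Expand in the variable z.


The polynomial is p(z) = ∏_{α ∈ S} (z − α), where S = {2, -4}.
Expanding the product yields: p(z) = z^2 + 2·z -8.
The resulting polynomial has degree 2 and real coefficients as required.

p(z) = z^2 + 2·z -8.


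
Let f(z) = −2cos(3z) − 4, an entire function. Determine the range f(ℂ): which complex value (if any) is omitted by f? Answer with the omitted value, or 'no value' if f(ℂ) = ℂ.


Little Picard bounds the complement of f(ℂ) to at most one point.
cos is entire and surjective onto ℂ: for every w ∈ ℂ, cos(ζ) = w has a solution ζ ∈ ℂ (e.g., via the complex inverse arccos). With ζ = 3z this gives z = ζ/(3). Then -2·cos(3z) takes every value in -2·ℂ = ℂ, and adding -4 is a bijection of ℂ. So f is surjective and omits no value. (Note: only on the real line is cos bounded by [−1, 1].)

Omitted value: no value.


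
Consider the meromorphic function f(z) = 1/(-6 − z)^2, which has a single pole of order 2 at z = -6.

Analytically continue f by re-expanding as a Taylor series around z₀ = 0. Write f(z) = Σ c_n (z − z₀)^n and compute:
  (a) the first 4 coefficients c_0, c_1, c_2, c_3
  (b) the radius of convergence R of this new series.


Let w = z − z₀, so z = z₀ + w.
Then -6 − z = -6 − (z₀ + w) = (-6 − z₀) − w = -6 − w.
f(z) = 1/(-6 − w)^2 = (1/(-6)^2) · (1 − w/(-6))^{−2}.
By the binomial series (1−u)^{−2} = Σ_{n≥0} C(n+1, 1) u^n for |u|<1, with u = w/(-6):
  c_n = C(n+1, 1) / (-6)^(n+2).
  c_0 = 1/(-6)^2 = 1/36.
  c_1 = 2/(-6)^3 = -1/108.
  c_2 = 3/(-6)^4 = 1/432.
  c_3 = 4/(-6)^5 = -1/1944.
The series is valid for |w/d| < 1, i.e. |z − z₀| < |d|.
Radius of convergence: R = |-6 − z₀| = |-6| = 6 (distance from z₀ to the singularity z = -6).

c_0 = 1/36, c_1 = -1/108, c_2 = 1/432, c_3 = -1/1944; R = 6.


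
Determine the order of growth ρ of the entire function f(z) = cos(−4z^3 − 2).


Write cos(w) = (e^{iw} ± e^{−iw})/(2 or 2i), so |cos(w)| ≤ e^{|w|}. With w = −4z^3 − 2, |w| ≤ 4r^3 + 2 on |z|=r, giving M(r) ≤ e^{4r^3 + 2} and ρ ≤ 3. For the lower bound, choose z on |z|=r with -4z^3 purely imaginary of modulus 4r^3; then |cos(−4z^3 − 2)| grows like e^{4r^3}/2, so ρ ≥ 3. Hence ρ = 3.
Therefore ρ = 3.

Order ρ = 3.


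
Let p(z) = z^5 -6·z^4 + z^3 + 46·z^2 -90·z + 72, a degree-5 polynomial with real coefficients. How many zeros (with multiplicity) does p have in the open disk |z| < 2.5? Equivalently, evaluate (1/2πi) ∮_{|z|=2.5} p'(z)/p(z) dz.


The zeros of p are: (1 + 1i), (1 - 1i), 3, 4, -3.
Their magnitudes are: 1.414, 1.414, 3, 4, 3.
Zeros with |z| < R = 2.5: (1 + 1i), (1 - 1i).
Count = 2.
By the argument principle, (1/2πi) ∮_{|z|=R} p'(z)/p(z) dz equals exactly this count.

Number of zeros inside |z| < 2.5: 2.


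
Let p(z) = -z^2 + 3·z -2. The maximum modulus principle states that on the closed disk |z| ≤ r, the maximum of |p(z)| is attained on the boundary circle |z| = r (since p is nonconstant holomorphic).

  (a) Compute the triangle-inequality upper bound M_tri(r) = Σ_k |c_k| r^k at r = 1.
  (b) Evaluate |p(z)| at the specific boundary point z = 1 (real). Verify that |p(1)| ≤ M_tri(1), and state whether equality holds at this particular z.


Coefficients: c_0 = -2, c_1 = 3, c_2 = -1. Radius r = 1.
Part (a). Triangle bound: M_tri(r) = Σ_k |c_k| r^k
  = |-2|·1^0 + |3|·1^1 + |-1|·1^2
  = 2 + 3 + 1 = 6.
This bounds M(r) := max_{|z|=r} |p(z)| from above; equality holds iff all terms c_k z^k can be made to align in phase at a single z on |z|=r.
Part (b). At z = 1 (real, on the circle |z| = r):
  p(1) = (-2)·1^0 + (3)·1^1 + (-1)·1^2 = 0.
  |p(1)| = 0.
Check: |p(1)| = 0 ≤ 6 = M_tri(1). ✓ Equality does not hold at z = 1 (the coefficients have mixed signs, so the terms do not all align in phase there).

M_tri(1) = 6; |p(1)| = 0; equality at z=1: no.


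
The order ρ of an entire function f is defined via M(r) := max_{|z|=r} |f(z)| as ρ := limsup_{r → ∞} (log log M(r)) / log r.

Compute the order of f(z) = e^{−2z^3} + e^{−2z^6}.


Each summand is entire of order 3 and 6 respectively (as in the single-exponential case). The order of a sum is at most the max of the orders, so ρ ≤ 6. For the lower bound: on |z|=r choose arg z so that -2z^6 is real positive; then |e^{-2z^6}| = e^{2r^6} while |e^{-2z^3}| ≤ e^{2r^3} = o(e^{2r^6}). So |f| ≥ e^{2r^6}(1 − o(1)) and ρ ≥ 6. Hence ρ = max(3, 6) = 6.
Therefore ρ = 6.

Order ρ = 6.


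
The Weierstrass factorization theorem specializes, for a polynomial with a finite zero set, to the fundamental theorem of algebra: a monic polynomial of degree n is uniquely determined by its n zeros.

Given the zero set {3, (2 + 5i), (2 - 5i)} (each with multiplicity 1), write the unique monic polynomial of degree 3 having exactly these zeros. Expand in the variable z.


The polynomial is p(z) = ∏_{α ∈ S} (z − α), where S = {3, (2 + 5i), (2 - 5i)}.
Expanding the product yields: p(z) = z^3 -7·z^2 + 41·z -87.
Note conjugate pairs combine to real quadratics: (z − (2+5i))(z − (2−5i)) = z² − 4z + 29.
The resulting polynomial has degree 3 and real coefficients as required.

p(z) = z^3 -7·z^2 + 41·z -87.


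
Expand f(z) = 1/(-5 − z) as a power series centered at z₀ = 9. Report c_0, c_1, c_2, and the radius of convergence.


Let w = z − z₀, so z = z₀ + w.
Then -5 − z = -5 − (z₀ + w) = (-5 − z₀) − w = -14 − w.
f(z) = 1/(-14 − w) = (1/(-14)) · 1/(1 − w/(-14)) = Σ_{n≥0} w^n / (-14)^(n+1).
So c_n = 1/(-14)^(n+1):
  c_0 = 1/(-14)^1 = -1/14.
  c_1 = 1/(-14)^2 = 1/196.
  c_2 = 1/(-14)^3 = -1/2744.
The series is valid for |w/d| < 1, i.e. |z − z₀| < |d|.
Radius of convergence: R = |-5 − z₀| = |-14| = 14 (distance from z₀ to the singularity z = -5).

c_0 = -1/14, c_1 = 1/196, c_2 = -1/2744; R = 14.


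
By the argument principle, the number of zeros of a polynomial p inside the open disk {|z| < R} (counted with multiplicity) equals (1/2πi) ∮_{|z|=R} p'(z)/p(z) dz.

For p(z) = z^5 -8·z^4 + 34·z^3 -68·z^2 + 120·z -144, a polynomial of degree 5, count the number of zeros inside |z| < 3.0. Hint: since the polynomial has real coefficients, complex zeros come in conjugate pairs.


The zeros of p are: (3 + 3i), (3 - 3i), (0 + 2i), (0 - 2i), 2.
Their magnitudes are: 4.243, 4.243, 2, 2, 2.
Zeros with |z| < R = 3.0: (0 + 2i), (0 - 2i), 2.
Count = 3.
By the argument principle, (1/2πi) ∮_{|z|=R} p'(z)/p(z) dz equals exactly this count.

Number of zeros inside |z| < 3.0: 3.


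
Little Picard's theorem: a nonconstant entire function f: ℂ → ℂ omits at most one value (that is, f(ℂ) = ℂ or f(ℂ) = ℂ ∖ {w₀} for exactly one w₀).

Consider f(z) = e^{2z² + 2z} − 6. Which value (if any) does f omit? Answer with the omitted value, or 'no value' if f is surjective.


Little Picard bounds the complement of f(ℂ) to at most one point.
The exponent g(z) = 2z² + 2z is a nonconstant polynomial, hence surjective onto ℂ. So e^{g(z)} takes every value in {e^w : w ∈ ℂ} = ℂ ∖ {0}. Adding -6 shifts the range to ℂ ∖ {-6}. f omits exactly -6.

Omitted value: -6.


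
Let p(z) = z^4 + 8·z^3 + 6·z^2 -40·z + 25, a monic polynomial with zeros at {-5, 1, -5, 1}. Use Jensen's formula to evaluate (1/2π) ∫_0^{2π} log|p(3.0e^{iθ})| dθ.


Zeros: -5, -5, 1, 1; r = 3.0.
Inside |z| < r: 1, 1. Outside (|z| ≥ r): -5, -5.
p(0) = 25, so log|p(0)| = log(25) = 3.2189.
Apply Jensen: I(r) = log|p(0)| + Σ_k log(r/|z_k|), summed over zeros inside |z| < r.
  log(r/|z_k|) for z_k = 1: log(3.0/1) = 1.0986
  log(r/|z_k|) for z_k = 1: log(3.0/1) = 1.0986
  Outside zeros (-5, -5) contribute nothing to the Jensen sum.
Sum over inside zeros: 2.1972.
I(r) = log|p(0)| + (inside sum) = 3.2189 + 2.1972 = 5.4161.
Note: since some zeros are outside |z| ≤ r, the simplified n·log(r) form does NOT apply — only the inside zeros contribute.

I(r) ≈ 5.4161.


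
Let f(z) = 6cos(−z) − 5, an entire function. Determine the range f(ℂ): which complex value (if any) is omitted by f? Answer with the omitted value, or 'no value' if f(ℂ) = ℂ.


Little Picard bounds the complement of f(ℂ) to at most one point.
cos is entire and surjective onto ℂ: for every w ∈ ℂ, cos(ζ) = w has a solution ζ ∈ ℂ (e.g., via the complex inverse arccos). With ζ = −z this gives z = ζ/(-1). Then 6·cos(−z) takes every value in 6·ℂ = ℂ, and adding -5 is a bijection of ℂ. So f is surjective and omits no value. (Note: only on the real line is cos bounded by [−1, 1].)

Omitted value: no value.


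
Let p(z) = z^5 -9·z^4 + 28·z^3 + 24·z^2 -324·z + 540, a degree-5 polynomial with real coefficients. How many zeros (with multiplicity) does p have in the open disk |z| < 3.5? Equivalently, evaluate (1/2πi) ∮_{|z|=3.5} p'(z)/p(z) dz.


The zeros of p are: (3 + 3i), (3 - 3i), (3 + 1i), (3 - 1i), -3.
Their magnitudes are: 4.243, 4.243, 3.162, 3.162, 3.
Zeros with |z| < R = 3.5: (3 + 1i), (3 - 1i), -3.
Count = 3.
By the argument principle, (1/2πi) ∮_{|z|=R} p'(z)/p(z) dz equals exactly this count.

Number of zeros inside |z| < 3.5: 3.


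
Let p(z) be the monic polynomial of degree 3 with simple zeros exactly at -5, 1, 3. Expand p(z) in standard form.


The polynomial is p(z) = ∏_{α ∈ S} (z − α), where S = {-5, 1, 3}.
Expanding the product yields: p(z) = z^3 + z^2 -17·z + 15.
The resulting polynomial has degree 3 and real coefficients as required.

p(z) = z^3 + z^2 -17·z + 15.


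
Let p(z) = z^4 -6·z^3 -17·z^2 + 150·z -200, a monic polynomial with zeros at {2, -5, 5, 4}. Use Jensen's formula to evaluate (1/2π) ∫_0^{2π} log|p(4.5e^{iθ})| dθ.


Zeros: -5, 2, 4, 5; r = 4.5.
Inside |z| < r: 2, 4. Outside (|z| ≥ r): -5, 5.
p(0) = -200, so log|p(0)| = log(200) = 5.2983.
Apply Jensen: I(r) = log|p(0)| + Σ_k log(r/|z_k|), summed over zeros inside |z| < r.
  log(r/|z_k|) for z_k = 2: log(4.5/2) = 0.8109
  log(r/|z_k|) for z_k = 4: log(4.5/4) = 0.1178
  Outside zeros (-5, 5) contribute nothing to the Jensen sum.
Sum over inside zeros: 0.9287.
I(r) = log|p(0)| + (inside sum) = 5.2983 + 0.9287 = 6.2270.
Note: since some zeros are outside |z| ≤ r, the simplified n·log(r) form does NOT apply — only the inside zeros contribute.

I(r) ≈ 6.2270.


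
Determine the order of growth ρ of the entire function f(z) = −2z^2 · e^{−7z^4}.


M(r) = max_{|z|=r} |-2|·|z|^2·|e^{−7z^4}| = 2·r^2 · e^{7r^4} (the factors attain their maxima compatibly on |z|=r). Then log M(r) = log 2 + 2·log r + 7r^4, dominated by the last term, so log log M(r) ~ 4·log r. The polynomial factor -2z^2 contributes only a log r term and does not affect the order. ρ = 4.
Therefore ρ = 4.

Order ρ = 4.


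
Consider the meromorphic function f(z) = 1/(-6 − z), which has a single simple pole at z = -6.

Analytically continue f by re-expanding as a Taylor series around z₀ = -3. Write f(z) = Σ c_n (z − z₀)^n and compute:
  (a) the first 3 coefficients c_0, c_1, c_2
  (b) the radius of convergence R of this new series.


Let w = z − z₀, so z = z₀ + w.
Then -6 − z = -6 − (z₀ + w) = (-6 − z₀) − w = -3 − w.
f(z) = 1/(-3 − w) = (1/(-3)) · 1/(1 − w/(-3)) = Σ_{n≥0} w^n / (-3)^(n+1).
So c_n = 1/(-3)^(n+1):
  c_0 = 1/(-3)^1 = -1/3.
  c_1 = 1/(-3)^2 = 1/9.
  c_2 = 1/(-3)^3 = -1/27.
The series is valid for |w/d| < 1, i.e. |z − z₀| < |d|.
Radius of convergence: R = |-6 − z₀| = |-3| = 3 (distance from z₀ to the singularity z = -6).

c_0 = -1/3, c_1 = 1/9, c_2 = -1/27; R = 3.


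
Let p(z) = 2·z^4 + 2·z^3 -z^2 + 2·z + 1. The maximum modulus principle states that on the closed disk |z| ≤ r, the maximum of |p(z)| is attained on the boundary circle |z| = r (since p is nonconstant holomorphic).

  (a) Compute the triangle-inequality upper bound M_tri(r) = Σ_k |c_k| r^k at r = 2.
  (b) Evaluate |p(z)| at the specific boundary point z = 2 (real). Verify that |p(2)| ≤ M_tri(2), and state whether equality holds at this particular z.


Coefficients: c_0 = 1, c_1 = 2, c_2 = -1, c_3 = 2, c_4 = 2. Radius r = 2.
Part (a). Triangle bound: M_tri(r) = Σ_k |c_k| r^k
  = |1|·2^0 + |2|·2^1 + |-1|·2^2 + |2|·2^3 + |2|·2^4
  = 1 + 4 + 4 + 16 + 32 = 57.
This bounds M(r) := max_{|z|=r} |p(z)| from above; equality holds iff all terms c_k z^k can be made to align in phase at a single z on |z|=r.
Part (b). At z = 2 (real, on the circle |z| = r):
  p(2) = (1)·2^0 + (2)·2^1 + (-1)·2^2 + (2)·2^3 + (2)·2^4 = 49.
  |p(2)| = 49.
Check: |p(2)| = 49 ≤ 57 = M_tri(2). ✓ Equality does not hold at z = 2 (the coefficients have mixed signs, so the terms do not all align in phase there).

M_tri(2) = 57; |p(2)| = 49; equality at z=2: no.


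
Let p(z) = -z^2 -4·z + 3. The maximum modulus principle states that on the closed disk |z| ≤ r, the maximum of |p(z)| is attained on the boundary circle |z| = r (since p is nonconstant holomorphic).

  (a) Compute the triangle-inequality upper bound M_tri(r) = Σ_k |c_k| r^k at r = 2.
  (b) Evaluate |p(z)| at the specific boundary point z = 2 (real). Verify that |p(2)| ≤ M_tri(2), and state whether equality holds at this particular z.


Coefficients: c_0 = 3, c_1 = -4, c_2 = -1. Radius r = 2.
Part (a). Triangle bound: M_tri(r) = Σ_k |c_k| r^k
  = |3|·2^0 + |-4|·2^1 + |-1|·2^2
  = 3 + 8 + 4 = 15.
This bounds M(r) := max_{|z|=r} |p(z)| from above; equality holds iff all terms c_k z^k can be made to align in phase at a single z on |z|=r.
Part (b). At z = 2 (real, on the circle |z| = r):
  p(2) = (3)·2^0 + (-4)·2^1 + (-1)·2^2 = -9.
  |p(2)| = 9.
Check: |p(2)| = 9 ≤ 15 = M_tri(2). ✓ Equality does not hold at z = 2 (the coefficients have mixed signs, so the terms do not all align in phase there).

M_tri(2) = 15; |p(2)| = 9; equality at z=2: no.


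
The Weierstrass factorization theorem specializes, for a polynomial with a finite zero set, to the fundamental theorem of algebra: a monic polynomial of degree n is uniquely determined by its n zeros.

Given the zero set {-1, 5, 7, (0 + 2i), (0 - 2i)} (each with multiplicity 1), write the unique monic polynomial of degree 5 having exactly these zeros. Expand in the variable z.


The polynomial is p(z) = ∏_{α ∈ S} (z − α), where S = {-1, 5, 7, (0 + 2i), (0 - 2i)}.
Expanding the product yields: p(z) = z^5 -11·z^4 + 27·z^3 -9·z^2 + 92·z + 140.
Note conjugate pairs combine to real quadratics: (z − (0+2i))(z − (0−2i)) = z² + 4.
The resulting polynomial has degree 5 and real coefficients as required.

p(z) = z^5 -11·z^4 + 27·z^3 -9·z^2 + 92·z + 140.


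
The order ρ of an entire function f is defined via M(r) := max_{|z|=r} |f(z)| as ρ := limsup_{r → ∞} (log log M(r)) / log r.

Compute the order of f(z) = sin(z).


sin(w) is a linear combination of e^{iw} and e^{−iw} (or e^w, e^{−w} in the hyperbolic case), so |sin(w)| ≤ e^{|w|}. With w = z, |w| ≤ 1|z| + 0 = 1r + 0 on |z| = r, giving M(r) ≤ e^{1r + 0}, so ρ ≤ 1. On a suitable ray (z = it for sin/cos; z = t for sinh/cosh, t real → ∞), |sin(z)| grows like e^{1|t|}/2, so ρ ≥ 1. Hence ρ = 1.
Therefore ρ = 1.

Order ρ = 1.


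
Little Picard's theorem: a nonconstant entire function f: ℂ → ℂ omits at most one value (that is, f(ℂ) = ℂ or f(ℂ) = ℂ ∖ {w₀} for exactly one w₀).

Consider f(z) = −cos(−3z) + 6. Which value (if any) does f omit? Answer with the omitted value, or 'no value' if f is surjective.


Little Picard bounds the complement of f(ℂ) to at most one point.
cos is entire and surjective onto ℂ: for every w ∈ ℂ, cos(ζ) = w has a solution ζ ∈ ℂ (e.g., via the complex inverse arccos). With ζ = −3z this gives z = ζ/(-3). Then -1·cos(−3z) takes every value in -1·ℂ = ℂ, and adding 6 is a bijection of ℂ. So f is surjective and omits no value. (Note: only on the real line is cos bounded by [−1, 1].)

Omitted value: no value.


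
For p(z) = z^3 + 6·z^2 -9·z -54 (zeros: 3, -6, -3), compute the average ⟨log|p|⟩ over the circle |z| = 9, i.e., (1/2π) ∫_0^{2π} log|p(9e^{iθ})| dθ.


Zeros: -6, -3, 3; r = 9.
Inside |z| < r: -6, -3, 3. Outside (|z| ≥ r): ∅.
p(0) = -54, so log|p(0)| = log(54) = 3.9890.
Apply Jensen: I(r) = log|p(0)| + Σ_k log(r/|z_k|), summed over zeros inside |z| < r.
  log(r/|z_k|) for z_k = 3: log(9/3) = 1.0986
  log(r/|z_k|) for z_k = -6: log(9/6) = 0.4055
  log(r/|z_k|) for z_k = -3: log(9/3) = 1.0986
Sum over inside zeros: 2.6027.
I(r) = log|p(0)| + (inside sum) = 3.9890 + 2.6027 = 6.5917.
Closed form (all zeros inside, monic): I(r) = n·log(r) = 3·log(9) = 6.5917. ✓

I(r) ≈ 6.5917.
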